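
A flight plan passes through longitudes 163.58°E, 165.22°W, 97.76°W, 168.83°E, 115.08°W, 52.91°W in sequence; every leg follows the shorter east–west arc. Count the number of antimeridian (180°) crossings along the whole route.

Leg 1: +163.58° → -165.22°, shortest Δλ = 31.2° (east) — crosses 180°.
Leg 2: -165.22° → -97.76°, shortest Δλ = 67.46° (east) — does not cross 180°.
Leg 3: -97.76° → +168.83°, shortest Δλ = -93.41° (west) — crosses 180°.
Leg 4: +168.83° → -115.08°, shortest Δλ = 76.09° (east) — crosses 180°.
Leg 5: -115.08° → -52.91°, shortest Δλ = 62.17° (east) — does not cross 180°.
Total crossings: 3.

3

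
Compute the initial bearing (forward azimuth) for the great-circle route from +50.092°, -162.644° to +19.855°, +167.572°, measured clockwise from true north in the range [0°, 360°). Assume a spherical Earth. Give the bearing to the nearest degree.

Δλ = 167.572 − -162.644 = 330.216°; wrapped into (−180°, 180°]: -29.784°.
θ = atan2( sin Δλ · cos φ₂ , cos φ₁ · sin φ₂ − sin φ₁ · cos φ₂ · cos Δλ )
  = atan2(-0.46720, -0.40827) = -131.149° → normalised to [0°, 360°): 228.851°.

229°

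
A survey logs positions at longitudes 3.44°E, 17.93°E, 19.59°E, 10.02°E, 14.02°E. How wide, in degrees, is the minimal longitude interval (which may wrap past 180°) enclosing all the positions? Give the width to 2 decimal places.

16.15°

Sort the longitudes: +3.44°, +10.02°, +14.02°, +17.93°, +19.59°.
Eastward gaps between consecutive values (wrapping around): 6.58°, 4.00°, 3.91°, 1.66°, 343.85°.
Largest gap = 343.85° ⇒ minimal covering band is its complement: 360° − 343.85° = 16.15°.
Band runs from +3.44° eastward to +19.59°.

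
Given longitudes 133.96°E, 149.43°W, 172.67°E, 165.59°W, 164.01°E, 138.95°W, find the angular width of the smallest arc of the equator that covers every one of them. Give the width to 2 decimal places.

87.09°

Sort the longitudes: -165.59°, -149.43°, -138.95°, +133.96°, +164.01°, +172.67°.
Eastward gaps between consecutive values (wrapping around): 16.16°, 10.48°, 272.91°, 30.05°, 8.66°, 21.74°.
Largest gap = 272.91° ⇒ minimal covering band is its complement: 360° − 272.91° = 87.09°.
Band runs from +133.96° eastward to -138.95°, crossing the antimeridian.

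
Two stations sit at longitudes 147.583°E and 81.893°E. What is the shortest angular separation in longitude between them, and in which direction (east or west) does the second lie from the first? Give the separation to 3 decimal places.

Raw difference: 81.893 − 147.583 = -65.69°.
Normalise into (−180°, 180°]: -65.69° stays -65.69°.
Negative ⇒ the second point lies to the west; separation 65.690°.

65.690° west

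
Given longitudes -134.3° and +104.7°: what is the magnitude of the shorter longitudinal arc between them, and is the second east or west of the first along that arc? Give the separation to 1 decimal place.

Raw difference: 104.7 − -134.3 = 239.0°.
Normalise into (−180°, 180°]: 239.0° − 360° = -121.0°.
Negative ⇒ the second point lies to the west; separation 121.0°.

121.0° west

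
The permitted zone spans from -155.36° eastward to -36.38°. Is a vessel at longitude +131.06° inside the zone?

No

Band width going east from -155.36° to -36.38°: ((-36.38 − -155.36) mod 360) = 118.98°.
Offset of +131.06° east of the west edge: ((131.06 − -155.36) mod 360) = 286.42°.
286.42° > 118.98° ⇒ outside.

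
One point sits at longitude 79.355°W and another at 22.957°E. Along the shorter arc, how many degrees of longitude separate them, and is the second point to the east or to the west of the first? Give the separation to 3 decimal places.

Raw difference: 22.957 − -79.355 = 102.312°.
Normalise into (−180°, 180°]: 102.312° stays 102.312°.
Positive ⇒ the second point lies to the east; separation 102.312°.

102.312° east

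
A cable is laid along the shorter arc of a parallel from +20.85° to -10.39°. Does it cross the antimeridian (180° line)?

Signed shortest Δλ = ((-10.39 − 20.85 + 180) mod 360) − 180 = -31.24°.
Going west by 31.24° from +20.85° reaches -10.39° without touching 180°.

No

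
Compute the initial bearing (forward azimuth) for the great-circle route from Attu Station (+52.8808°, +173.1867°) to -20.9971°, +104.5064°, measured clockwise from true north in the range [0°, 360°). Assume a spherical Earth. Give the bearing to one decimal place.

Δλ = 104.5064 − 173.1867 = -68.6803°.
θ = atan2( sin Δλ · cos φ₂ , cos φ₁ · sin φ₂ − sin φ₁ · cos φ₂ · cos Δλ )
  = atan2(-0.86971, -0.48689) = -119.242° → normalised to [0°, 360°): 240.758°.

240.8°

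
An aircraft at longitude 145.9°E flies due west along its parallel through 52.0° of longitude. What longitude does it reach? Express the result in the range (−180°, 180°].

93.9°E

Start at +145.9°; shift −52.0° → +93.9°.
+93.9° already lies in (−180°, 180°].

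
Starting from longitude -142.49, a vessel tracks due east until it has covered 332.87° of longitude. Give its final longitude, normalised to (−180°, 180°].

Start at -142.49°; shift +332.87° → +190.38°.
+190.38° lies outside (−180°, 180°]; subtract 360° → -169.62°.

-169.62°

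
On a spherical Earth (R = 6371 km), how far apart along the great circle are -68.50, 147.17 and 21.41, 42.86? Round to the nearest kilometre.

Δλ = 42.86 − 147.17 = -104.31°.
Δφ = 21.41 − -68.50 = 89.91°.
a = sin²(Δφ/2) + cos φ₁ · cos φ₂ · sin²(Δλ/2) = 0.711988.
c = 2·atan2(√a, √(1−a)) = 2.00863 rad → d = 6371·c ≈ 12796.96 km.

12797 km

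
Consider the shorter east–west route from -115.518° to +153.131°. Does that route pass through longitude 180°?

Naïve |153.131 − -115.518| = 268.649° > 180°, so the shorter arc goes the other way round — across 180°.
Signed shortest Δλ = ((153.131 − -115.518 + 180) mod 360) − 180 = -91.351°.
Going west by 91.351° from -115.518° passes through 180° before reaching +153.131°.

Yes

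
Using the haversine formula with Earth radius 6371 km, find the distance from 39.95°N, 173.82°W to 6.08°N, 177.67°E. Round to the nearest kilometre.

Δλ = 177.67 − -173.82 = 351.49°; wrapped into (−180°, 180°]: -8.51°.
Δφ = 6.08 − 39.95 = -33.87°.
a = sin²(Δφ/2) + cos φ₁ · cos φ₂ · sin²(Δλ/2) = 0.089044.
c = 2·atan2(√a, √(1−a)) = 0.60604 rad → d = 6371·c ≈ 3861.07 km.

3861 km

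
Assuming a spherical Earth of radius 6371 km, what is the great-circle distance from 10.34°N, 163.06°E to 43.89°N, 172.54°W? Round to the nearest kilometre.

4408 km

Δλ = -172.54 − 163.06 = -335.60°; wrapped into (−180°, 180°]: 24.40°.
Δφ = 43.89 − 10.34 = 33.55°.
a = sin²(Δφ/2) + cos φ₁ · cos φ₂ · sin²(Δλ/2) = 0.114959.
c = 2·atan2(√a, √(1−a)) = 0.69183 rad → d = 6371·c ≈ 4407.63 km.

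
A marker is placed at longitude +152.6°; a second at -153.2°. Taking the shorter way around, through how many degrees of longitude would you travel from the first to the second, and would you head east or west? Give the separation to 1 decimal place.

Raw difference: -153.2 − 152.6 = -305.8°.
Normalise into (−180°, 180°]: -305.8° + 360° = 54.2°.
Positive ⇒ the second point lies to the east; separation 54.2°.

54.2° east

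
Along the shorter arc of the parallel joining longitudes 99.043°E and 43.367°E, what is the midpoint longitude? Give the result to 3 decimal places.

Signed shortest Δλ from +99.043° to +43.367° is -55.676°.
Midpoint longitude = +99.043° + (-55.676°)/2 = +99.043° − 27.838° = +71.205°.

71.205°E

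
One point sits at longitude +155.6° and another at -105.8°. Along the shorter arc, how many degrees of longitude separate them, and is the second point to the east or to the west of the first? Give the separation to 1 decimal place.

98.6° east

Raw difference: -105.8 − 155.6 = -261.4°.
Normalise into (−180°, 180°]: -261.4° + 360° = 98.6°.
Positive ⇒ the second point lies to the east; separation 98.6°.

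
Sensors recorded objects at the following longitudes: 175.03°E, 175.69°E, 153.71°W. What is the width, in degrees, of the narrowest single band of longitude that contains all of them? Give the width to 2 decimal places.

31.26°

Sort the longitudes: -153.71°, +175.03°, +175.69°.
Eastward gaps between consecutive values (wrapping around): 328.74°, 0.66°, 30.60°.
Largest gap = 328.74° ⇒ minimal covering band is its complement: 360° − 328.74° = 31.26°.
Band runs from +175.03° eastward to -153.71°, crossing the antimeridian.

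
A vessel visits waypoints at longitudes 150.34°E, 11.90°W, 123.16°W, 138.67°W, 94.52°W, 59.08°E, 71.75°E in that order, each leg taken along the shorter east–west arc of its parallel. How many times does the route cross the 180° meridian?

0

Leg 1: +150.34° → -11.90°, shortest Δλ = -162.24° (west) — does not cross 180°.
Leg 2: -11.90° → -123.16°, shortest Δλ = -111.26° (west) — does not cross 180°.
Leg 3: -123.16° → -138.67°, shortest Δλ = -15.51° (west) — does not cross 180°.
Leg 4: -138.67° → -94.52°, shortest Δλ = 44.15° (east) — does not cross 180°.
Leg 5: -94.52° → +59.08°, shortest Δλ = 153.6° (east) — does not cross 180°.
Leg 6: +59.08° → +71.75°, shortest Δλ = 12.67° (east) — does not cross 180°.
Total crossings: 0.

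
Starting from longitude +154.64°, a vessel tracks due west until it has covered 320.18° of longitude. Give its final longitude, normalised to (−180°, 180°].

-165.54°

Start at +154.64°; shift −320.18° → -165.54°.
-165.54° already lies in (−180°, 180°].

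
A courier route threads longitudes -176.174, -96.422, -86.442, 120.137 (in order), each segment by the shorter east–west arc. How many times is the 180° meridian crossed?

Leg 1: -176.174° → -96.422°, shortest Δλ = 79.752° (east) — does not cross 180°.
Leg 2: -96.422° → -86.442°, shortest Δλ = 9.98° (east) — does not cross 180°.
Leg 3: -86.442° → +120.137°, shortest Δλ = -153.421° (west) — crosses 180°.
Total crossings: 1.

1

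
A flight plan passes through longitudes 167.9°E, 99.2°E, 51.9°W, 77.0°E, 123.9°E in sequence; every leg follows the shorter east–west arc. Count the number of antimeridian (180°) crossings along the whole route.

0

Leg 1: +167.9° → +99.2°, shortest Δλ = -68.7° (west) — does not cross 180°.
Leg 2: +99.2° → -51.9°, shortest Δλ = -151.1° (west) — does not cross 180°.
Leg 3: -51.9° → +77.0°, shortest Δλ = 128.9° (east) — does not cross 180°.
Leg 4: +77.0° → +123.9°, shortest Δλ = 46.9° (east) — does not cross 180°.
Total crossings: 0.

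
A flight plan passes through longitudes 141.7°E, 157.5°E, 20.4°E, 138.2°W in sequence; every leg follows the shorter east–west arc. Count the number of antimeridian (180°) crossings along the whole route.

0

Leg 1: +141.7° → +157.5°, shortest Δλ = 15.8° (east) — does not cross 180°.
Leg 2: +157.5° → +20.4°, shortest Δλ = -137.1° (west) — does not cross 180°.
Leg 3: +20.4° → -138.2°, shortest Δλ = -158.6° (west) — does not cross 180°.
Total crossings: 0.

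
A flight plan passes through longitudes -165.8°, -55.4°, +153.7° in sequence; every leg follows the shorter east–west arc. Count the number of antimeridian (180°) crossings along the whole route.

1

Leg 1: -165.8° → -55.4°, shortest Δλ = 110.4° (east) — does not cross 180°.
Leg 2: -55.4° → +153.7°, shortest Δλ = -150.9° (west) — crosses 180°.
Total crossings: 1.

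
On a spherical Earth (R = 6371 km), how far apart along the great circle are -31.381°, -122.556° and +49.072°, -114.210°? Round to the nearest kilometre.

Δλ = -114.210 − -122.556 = 8.346°.
Δφ = 49.072 − -31.381 = 80.453°.
a = sin²(Δφ/2) + cos φ₁ · cos φ₂ · sin²(Δλ/2) = 0.420033.
c = 2·atan2(√a, √(1−a)) = 1.41017 rad → d = 6371·c ≈ 8984.21 km.

8984 km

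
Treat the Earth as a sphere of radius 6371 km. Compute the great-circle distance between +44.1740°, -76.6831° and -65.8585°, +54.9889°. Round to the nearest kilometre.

Δλ = 54.9889 − -76.6831 = 131.6720°.
Δφ = -65.8585 − 44.1740 = -110.0325°.
a = sin²(Δφ/2) + cos φ₁ · cos φ₂ · sin²(Δλ/2) = 0.915462.
c = 2·atan2(√a, √(1−a)) = 2.55156 rad → d = 6371·c ≈ 16256.01 km.

16256 km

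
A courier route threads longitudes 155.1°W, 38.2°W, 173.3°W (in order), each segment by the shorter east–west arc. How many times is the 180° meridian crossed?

Leg 1: -155.1° → -38.2°, shortest Δλ = 116.9° (east) — does not cross 180°.
Leg 2: -38.2° → -173.3°, shortest Δλ = -135.1° (west) — does not cross 180°.
Total crossings: 0.

0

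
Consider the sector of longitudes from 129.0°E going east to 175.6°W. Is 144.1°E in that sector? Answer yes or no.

Yes

Band width going east from +129.0° to -175.6°: ((-175.6 − 129.0) mod 360) = 55.4°.
Offset of +144.1° east of the west edge: ((144.1 − 129.0) mod 360) = 15.1°.
15.1° ≤ 55.4° ⇒ inside.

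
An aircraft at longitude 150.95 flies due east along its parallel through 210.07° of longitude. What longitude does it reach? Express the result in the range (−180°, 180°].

+1.02°

Start at +150.95°; shift +210.07° → +361.02°.
+361.02° lies outside (−180°, 180°]; subtract 360° → +1.02°.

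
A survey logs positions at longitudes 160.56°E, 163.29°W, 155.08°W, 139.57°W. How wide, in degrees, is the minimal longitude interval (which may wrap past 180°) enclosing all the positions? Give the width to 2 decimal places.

59.87°

Sort the longitudes: -163.29°, -155.08°, -139.57°, +160.56°.
Eastward gaps between consecutive values (wrapping around): 8.21°, 15.51°, 300.13°, 36.15°.
Largest gap = 300.13° ⇒ minimal covering band is its complement: 360° − 300.13° = 59.87°.
Band runs from +160.56° eastward to -139.57°, crossing the antimeridian.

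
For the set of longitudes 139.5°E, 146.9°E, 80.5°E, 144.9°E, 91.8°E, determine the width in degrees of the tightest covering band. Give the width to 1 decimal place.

66.4°

Sort the longitudes: +80.5°, +91.8°, +139.5°, +144.9°, +146.9°.
Eastward gaps between consecutive values (wrapping around): 11.3°, 47.7°, 5.4°, 2.0°, 293.6°.
Largest gap = 293.6° ⇒ minimal covering band is its complement: 360° − 293.6° = 66.4°.
Band runs from +80.5° eastward to +146.9°.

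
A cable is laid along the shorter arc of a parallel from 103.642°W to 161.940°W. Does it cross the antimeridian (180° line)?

Signed shortest Δλ = ((-161.940 − -103.642 + 180) mod 360) − 180 = -58.298°.
Going west by 58.298° from -103.642° reaches -161.940° without touching 180°.

No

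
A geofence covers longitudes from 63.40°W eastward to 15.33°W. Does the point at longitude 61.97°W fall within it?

Yes

Band width going east from -63.40° to -15.33°: ((-15.33 − -63.40) mod 360) = 48.07°.
Offset of -61.97° east of the west edge: ((-61.97 − -63.40) mod 360) = 1.43°.
1.43° ≤ 48.07° ⇒ inside.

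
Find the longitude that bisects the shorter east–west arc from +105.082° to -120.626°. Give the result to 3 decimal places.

Signed shortest Δλ from +105.082° to -120.626° is +134.292°.
Midpoint longitude = +105.082° + (+134.292°)/2 = +105.082° + 67.146° = +172.228°.
(The naïve average (+105.082 + -120.626)/2 = -7.772° is on the wrong side of the globe.)

+172.228°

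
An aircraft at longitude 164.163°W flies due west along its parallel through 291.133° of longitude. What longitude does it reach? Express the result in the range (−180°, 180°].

Start at -164.163°; shift −291.133° → -455.296°.
-455.296° lies outside (−180°, 180°]; add 360° → -95.296°.

95.296°W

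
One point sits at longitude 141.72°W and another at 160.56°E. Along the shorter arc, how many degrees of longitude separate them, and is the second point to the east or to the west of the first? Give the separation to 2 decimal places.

Raw difference: 160.56 − -141.72 = 302.28°.
Normalise into (−180°, 180°]: 302.28° − 360° = -57.72°.
Negative ⇒ the second point lies to the west; separation 57.72°.

57.72° west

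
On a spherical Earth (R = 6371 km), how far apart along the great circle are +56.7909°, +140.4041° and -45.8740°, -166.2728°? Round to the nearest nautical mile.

6718 nmi

Δλ = -166.2728 − 140.4041 = -306.6769°; wrapped into (−180°, 180°]: 53.3231°.
Δφ = -45.8740 − 56.7909 = -102.6649°.
a = sin²(Δφ/2) + cos φ₁ · cos φ₂ · sin²(Δλ/2) = 0.686404.
c = 2·atan2(√a, √(1−a)) = 1.95283 rad → d = 6371·c ≈ 12441.48 km ≈ 6717.86 nmi.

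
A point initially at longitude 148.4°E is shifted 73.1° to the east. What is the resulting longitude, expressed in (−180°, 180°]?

138.5°W

Start at +148.4°; shift +73.1° → +221.5°.
+221.5° lies outside (−180°, 180°]; subtract 360° → -138.5°.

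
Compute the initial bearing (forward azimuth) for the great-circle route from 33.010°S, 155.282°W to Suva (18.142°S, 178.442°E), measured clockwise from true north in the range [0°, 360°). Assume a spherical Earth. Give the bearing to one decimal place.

Δλ = 178.442 − -155.282 = 333.724°; wrapped into (−180°, 180°]: -26.276°.
θ = atan2( sin Δλ · cos φ₂ , cos φ₁ · sin φ₂ − sin φ₁ · cos φ₂ · cos Δλ )
  = atan2(-0.42069, 0.20310) = -64.230° → normalised to [0°, 360°): 295.770°.

295.8°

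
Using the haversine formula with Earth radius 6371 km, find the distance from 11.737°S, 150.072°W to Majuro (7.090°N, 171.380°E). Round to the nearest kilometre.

Δλ = 171.380 − -150.072 = 321.452°; wrapped into (−180°, 180°]: -38.548°.
Δφ = 7.090 − -11.737 = 18.827°.
a = sin²(Δφ/2) + cos φ₁ · cos φ₂ · sin²(Δλ/2) = 0.132614.
c = 2·atan2(√a, √(1−a)) = 0.74547 rad → d = 6371·c ≈ 4749.37 km.

4749 km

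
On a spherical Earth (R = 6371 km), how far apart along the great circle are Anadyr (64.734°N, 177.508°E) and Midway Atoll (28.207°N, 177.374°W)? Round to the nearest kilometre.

4078 km

Δλ = -177.374 − 177.508 = -354.882°; wrapped into (−180°, 180°]: 5.118°.
Δφ = 28.207 − 64.734 = -36.527°.
a = sin²(Δφ/2) + cos φ₁ · cos φ₂ · sin²(Δλ/2) = 0.098962.
c = 2·atan2(√a, √(1−a)) = 0.64003 rad → d = 6371·c ≈ 4077.64 km.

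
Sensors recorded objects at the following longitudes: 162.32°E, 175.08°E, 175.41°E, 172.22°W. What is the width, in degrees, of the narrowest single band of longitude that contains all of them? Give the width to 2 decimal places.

Sort the longitudes: -172.22°, +162.32°, +175.08°, +175.41°.
Eastward gaps between consecutive values (wrapping around): 334.54°, 12.76°, 0.33°, 12.37°.
Largest gap = 334.54° ⇒ minimal covering band is its complement: 360° − 334.54° = 25.46°.
Band runs from +162.32° eastward to -172.22°, crossing the antimeridian.

25.46°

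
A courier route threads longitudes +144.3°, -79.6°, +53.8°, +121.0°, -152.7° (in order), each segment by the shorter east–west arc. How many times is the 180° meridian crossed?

2

Leg 1: +144.3° → -79.6°, shortest Δλ = 136.1° (east) — crosses 180°.
Leg 2: -79.6° → +53.8°, shortest Δλ = 133.4° (east) — does not cross 180°.
Leg 3: +53.8° → +121.0°, shortest Δλ = 67.2° (east) — does not cross 180°.
Leg 4: +121.0° → -152.7°, shortest Δλ = 86.3° (east) — crosses 180°.
Total crossings: 2.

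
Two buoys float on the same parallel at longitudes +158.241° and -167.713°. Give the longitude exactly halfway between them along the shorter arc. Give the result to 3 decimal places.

+175.264°

Signed shortest Δλ from +158.241° to -167.713° is +34.046°.
Midpoint longitude = +158.241° + (+34.046°)/2 = +158.241° + 17.023° = +175.264°.
(The naïve average (+158.241 + -167.713)/2 = -4.736° is on the wrong side of the globe.)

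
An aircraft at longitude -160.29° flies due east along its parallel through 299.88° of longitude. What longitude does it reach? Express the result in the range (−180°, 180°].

+139.59°

Start at -160.29°; shift +299.88° → +139.59°.
+139.59° already lies in (−180°, 180°].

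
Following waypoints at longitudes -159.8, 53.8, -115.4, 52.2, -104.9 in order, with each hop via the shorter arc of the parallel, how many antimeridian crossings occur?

1

Leg 1: -159.8° → +53.8°, shortest Δλ = -146.4° (west) — crosses 180°.
Leg 2: +53.8° → -115.4°, shortest Δλ = -169.2° (west) — does not cross 180°.
Leg 3: -115.4° → +52.2°, shortest Δλ = 167.6° (east) — does not cross 180°.
Leg 4: +52.2° → -104.9°, shortest Δλ = -157.1° (west) — does not cross 180°.
Total crossings: 1.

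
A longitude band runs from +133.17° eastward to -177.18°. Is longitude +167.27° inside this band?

Band width going east from +133.17° to -177.18°: ((-177.18 − 133.17) mod 360) = 49.65°.
Offset of +167.27° east of the west edge: ((167.27 − 133.17) mod 360) = 34.10°.
34.10° ≤ 49.65° ⇒ inside.

Yes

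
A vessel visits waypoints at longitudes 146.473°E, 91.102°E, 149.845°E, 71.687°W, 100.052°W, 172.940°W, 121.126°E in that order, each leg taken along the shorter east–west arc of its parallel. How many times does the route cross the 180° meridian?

2

Leg 1: +146.473° → +91.102°, shortest Δλ = -55.371° (west) — does not cross 180°.
Leg 2: +91.102° → +149.845°, shortest Δλ = 58.743° (east) — does not cross 180°.
Leg 3: +149.845° → -71.687°, shortest Δλ = 138.468° (east) — crosses 180°.
Leg 4: -71.687° → -100.052°, shortest Δλ = -28.365° (west) — does not cross 180°.
Leg 5: -100.052° → -172.940°, shortest Δλ = -72.888° (west) — does not cross 180°.
Leg 6: -172.940° → +121.126°, shortest Δλ = -65.934° (west) — crosses 180°.
Total crossings: 2.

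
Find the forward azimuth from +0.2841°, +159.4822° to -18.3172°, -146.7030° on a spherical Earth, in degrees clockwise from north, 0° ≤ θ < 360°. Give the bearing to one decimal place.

Δλ = -146.7030 − 159.4822 = -306.1852°; wrapped into (−180°, 180°]: 53.8148°.
θ = atan2( sin Δλ · cos φ₂ , cos φ₁ · sin φ₂ − sin φ₁ · cos φ₂ · cos Δλ )
  = atan2(0.76622, -0.31705) = 112.479° → normalised to [0°, 360°): 112.479°.

112.5°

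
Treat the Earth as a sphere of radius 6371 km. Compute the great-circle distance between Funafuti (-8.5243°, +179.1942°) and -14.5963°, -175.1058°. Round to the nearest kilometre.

917 km

Δλ = -175.1058 − 179.1942 = -354.3000°; wrapped into (−180°, 180°]: 5.7000°.
Δφ = -14.5963 − -8.5243 = -6.0720°.
a = sin²(Δφ/2) + cos φ₁ · cos φ₂ · sin²(Δλ/2) = 0.005171.
c = 2·atan2(√a, √(1−a)) = 0.14395 rad → d = 6371·c ≈ 917.08 km.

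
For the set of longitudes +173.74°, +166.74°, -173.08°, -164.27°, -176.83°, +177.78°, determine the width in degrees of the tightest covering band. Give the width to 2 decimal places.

Sort the longitudes: -176.83°, -173.08°, -164.27°, +166.74°, +173.74°, +177.78°.
Eastward gaps between consecutive values (wrapping around): 3.75°, 8.81°, 331.01°, 7.00°, 4.04°, 5.39°.
Largest gap = 331.01° ⇒ minimal covering band is its complement: 360° − 331.01° = 28.99°.
Band runs from +166.74° eastward to -164.27°, crossing the antimeridian.

28.99°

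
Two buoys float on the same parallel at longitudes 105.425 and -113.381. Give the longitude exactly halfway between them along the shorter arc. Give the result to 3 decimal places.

Signed shortest Δλ from +105.425° to -113.381° is +141.194°.
Midpoint longitude = +105.425° + (+141.194°)/2 = +105.425° + 70.597° = +176.022°.
(The naïve average (+105.425 + -113.381)/2 = -3.978° is on the wrong side of the globe.)

+176.022°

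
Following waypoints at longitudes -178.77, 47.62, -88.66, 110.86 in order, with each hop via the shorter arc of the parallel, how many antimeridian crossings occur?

Leg 1: -178.77° → +47.62°, shortest Δλ = -133.61° (west) — crosses 180°.
Leg 2: +47.62° → -88.66°, shortest Δλ = -136.28° (west) — does not cross 180°.
Leg 3: -88.66° → +110.86°, shortest Δλ = -160.48° (west) — crosses 180°.
Total crossings: 2.

2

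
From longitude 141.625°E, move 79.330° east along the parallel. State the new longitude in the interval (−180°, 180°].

Start at +141.625°; shift +79.330° → +220.955°.
+220.955° lies outside (−180°, 180°]; subtract 360° → -139.045°.

139.045°W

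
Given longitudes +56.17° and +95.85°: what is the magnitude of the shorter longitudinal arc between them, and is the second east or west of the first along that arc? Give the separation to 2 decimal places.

39.68° east

Raw difference: 95.85 − 56.17 = 39.68°.
Normalise into (−180°, 180°]: 39.68° stays 39.68°.
Positive ⇒ the second point lies to the east; separation 39.68°.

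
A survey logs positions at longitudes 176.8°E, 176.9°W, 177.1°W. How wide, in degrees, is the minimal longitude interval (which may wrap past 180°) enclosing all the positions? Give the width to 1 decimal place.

6.3°

Sort the longitudes: -177.1°, -176.9°, +176.8°.
Eastward gaps between consecutive values (wrapping around): 0.2°, 353.7°, 6.1°.
Largest gap = 353.7° ⇒ minimal covering band is its complement: 360° − 353.7° = 6.3°.
Band runs from +176.8° eastward to -176.9°, crossing the antimeridian.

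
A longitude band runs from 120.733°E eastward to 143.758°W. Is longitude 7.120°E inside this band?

No

Band width going east from +120.733° to -143.758°: ((-143.758 − 120.733) mod 360) = 95.509°.
Offset of +7.120° east of the west edge: ((7.120 − 120.733) mod 360) = 246.387°.
246.387° > 95.509° ⇒ outside.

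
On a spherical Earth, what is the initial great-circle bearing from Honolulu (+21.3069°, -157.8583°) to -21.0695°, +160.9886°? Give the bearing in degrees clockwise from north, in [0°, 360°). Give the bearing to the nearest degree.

226°

Δλ = 160.9886 − -157.8583 = 318.8469°; wrapped into (−180°, 180°]: -41.1531°.
θ = atan2( sin Δλ · cos φ₂ , cos φ₁ · sin φ₂ − sin φ₁ · cos φ₂ · cos Δλ )
  = atan2(-0.61408, -0.59023) = -133.866° → normalised to [0°, 360°): 226.134°.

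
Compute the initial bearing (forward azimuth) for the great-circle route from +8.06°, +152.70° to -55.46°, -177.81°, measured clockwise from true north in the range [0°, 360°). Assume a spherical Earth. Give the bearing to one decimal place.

162.5°

Δλ = -177.81 − 152.70 = -330.51°; wrapped into (−180°, 180°]: 29.49°.
θ = atan2( sin Δλ · cos φ₂ , cos φ₁ · sin φ₂ − sin φ₁ · cos φ₂ · cos Δλ )
  = atan2(0.27911, -0.88479) = 162.492° → normalised to [0°, 360°): 162.492°.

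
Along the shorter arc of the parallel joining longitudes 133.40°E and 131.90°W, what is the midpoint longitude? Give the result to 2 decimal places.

179.25°W

Signed shortest Δλ from +133.40° to -131.90° is +94.70°.
Midpoint longitude = +133.40° + (+94.70°)/2 = +133.40° + 47.35° = +180.75°.
Normalise into (−180°, 180°]: -179.25°.
(The naïve average (+133.40 + -131.90)/2 = 0.75° is on the wrong side of the globe.)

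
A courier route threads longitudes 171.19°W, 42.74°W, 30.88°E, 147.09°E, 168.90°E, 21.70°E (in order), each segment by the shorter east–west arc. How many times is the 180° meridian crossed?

Leg 1: -171.19° → -42.74°, shortest Δλ = 128.45° (east) — does not cross 180°.
Leg 2: -42.74° → +30.88°, shortest Δλ = 73.62° (east) — does not cross 180°.
Leg 3: +30.88° → +147.09°, shortest Δλ = 116.21° (east) — does not cross 180°.
Leg 4: +147.09° → +168.90°, shortest Δλ = 21.81° (east) — does not cross 180°.
Leg 5: +168.90° → +21.70°, shortest Δλ = -147.2° (west) — does not cross 180°.
Total crossings: 0.

0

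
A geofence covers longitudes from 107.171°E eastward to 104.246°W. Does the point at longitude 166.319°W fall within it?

Band width going east from +107.171° to -104.246°: ((-104.246 − 107.171) mod 360) = 148.583°.
Offset of -166.319° east of the west edge: ((-166.319 − 107.171) mod 360) = 86.510°.
86.510° ≤ 148.583° ⇒ inside.

Yes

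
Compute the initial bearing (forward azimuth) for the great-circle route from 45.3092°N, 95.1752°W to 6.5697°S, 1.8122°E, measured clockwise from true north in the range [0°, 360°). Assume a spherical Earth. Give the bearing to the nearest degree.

Δλ = 1.8122 − -95.1752 = 96.9874°.
θ = atan2( sin Δλ · cos φ₂ , cos φ₁ · sin φ₂ − sin φ₁ · cos φ₂ · cos Δλ )
  = atan2(0.98606, 0.00545) = 89.683° → normalised to [0°, 360°): 89.683°.

90°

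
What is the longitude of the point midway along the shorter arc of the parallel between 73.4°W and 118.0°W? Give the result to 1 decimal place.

95.7°W

Signed shortest Δλ from -73.4° to -118.0° is -44.6°.
Midpoint longitude = -73.4° + (-44.6°)/2 = -73.4° − 22.3° = -95.7°.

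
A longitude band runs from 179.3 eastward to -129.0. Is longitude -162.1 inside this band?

Band width going east from +179.3° to -129.0°: ((-129.0 − 179.3) mod 360) = 51.7°.
Offset of -162.1° east of the west edge: ((-162.1 − 179.3) mod 360) = 18.6°.
18.6° ≤ 51.7° ⇒ inside.

Yes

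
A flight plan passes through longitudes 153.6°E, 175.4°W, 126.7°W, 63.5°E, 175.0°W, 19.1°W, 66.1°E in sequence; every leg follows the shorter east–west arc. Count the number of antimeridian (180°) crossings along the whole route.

Leg 1: +153.6° → -175.4°, shortest Δλ = 31.0° (east) — crosses 180°.
Leg 2: -175.4° → -126.7°, shortest Δλ = 48.7° (east) — does not cross 180°.
Leg 3: -126.7° → +63.5°, shortest Δλ = -169.8° (west) — crosses 180°.
Leg 4: +63.5° → -175.0°, shortest Δλ = 121.5° (east) — crosses 180°.
Leg 5: -175.0° → -19.1°, shortest Δλ = 155.9° (east) — does not cross 180°.
Leg 6: -19.1° → +66.1°, shortest Δλ = 85.2° (east) — does not cross 180°.
Total crossings: 3.

3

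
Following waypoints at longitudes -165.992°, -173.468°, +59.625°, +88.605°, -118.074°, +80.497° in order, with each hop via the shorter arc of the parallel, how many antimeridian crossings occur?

Leg 1: -165.992° → -173.468°, shortest Δλ = -7.476° (west) — does not cross 180°.
Leg 2: -173.468° → +59.625°, shortest Δλ = -126.907° (west) — crosses 180°.
Leg 3: +59.625° → +88.605°, shortest Δλ = 28.98° (east) — does not cross 180°.
Leg 4: +88.605° → -118.074°, shortest Δλ = 153.321° (east) — crosses 180°.
Leg 5: -118.074° → +80.497°, shortest Δλ = -161.429° (west) — crosses 180°.
Total crossings: 3.

3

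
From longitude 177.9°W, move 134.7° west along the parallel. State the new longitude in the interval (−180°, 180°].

47.4°E

Start at -177.9°; shift −134.7° → -312.6°.
-312.6° lies outside (−180°, 180°]; add 360° → +47.4°.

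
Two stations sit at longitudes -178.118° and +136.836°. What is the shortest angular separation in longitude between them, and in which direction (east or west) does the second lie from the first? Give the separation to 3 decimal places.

Raw difference: 136.836 − -178.118 = 314.954°.
Normalise into (−180°, 180°]: 314.954° − 360° = -45.046°.
Negative ⇒ the second point lies to the west; separation 45.046°.

45.046° west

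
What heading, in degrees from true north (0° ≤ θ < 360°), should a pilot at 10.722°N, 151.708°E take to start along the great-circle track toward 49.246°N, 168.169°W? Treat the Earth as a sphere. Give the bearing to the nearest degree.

Δλ = -168.169 − 151.708 = -319.877°; wrapped into (−180°, 180°]: 40.123°.
θ = atan2( sin Δλ · cos φ₂ , cos φ₁ · sin φ₂ − sin φ₁ · cos φ₂ · cos Δλ )
  = atan2(0.42069, 0.65142) = 32.855° → normalised to [0°, 360°): 32.855°.

33°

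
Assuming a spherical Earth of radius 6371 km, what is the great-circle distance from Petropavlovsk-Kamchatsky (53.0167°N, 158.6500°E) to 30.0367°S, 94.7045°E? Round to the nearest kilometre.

Δλ = 94.7045 − 158.6500 = -63.9455°.
Δφ = -30.0367 − 53.0167 = -83.0534°.
a = sin²(Δφ/2) + cos φ₁ · cos φ₂ · sin²(Δλ/2) = 0.585551.
c = 2·atan2(√a, √(1−a)) = 1.74275 rad → d = 6371·c ≈ 11103.03 km.

11103 km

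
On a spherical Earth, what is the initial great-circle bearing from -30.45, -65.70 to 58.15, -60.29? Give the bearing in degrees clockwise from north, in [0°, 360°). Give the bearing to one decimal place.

2.9°

Δλ = -60.29 − -65.70 = 5.41°.
θ = atan2( sin Δλ · cos φ₂ , cos φ₁ · sin φ₂ − sin φ₁ · cos φ₂ · cos Δλ )
  = atan2(0.04975, 0.99851) = 2.852° → normalised to [0°, 360°): 2.852°.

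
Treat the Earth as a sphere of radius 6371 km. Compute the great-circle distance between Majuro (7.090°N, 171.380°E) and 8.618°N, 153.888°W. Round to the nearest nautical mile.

2067 nmi

Δλ = -153.888 − 171.380 = -325.268°; wrapped into (−180°, 180°]: 34.732°.
Δφ = 8.618 − 7.090 = 1.528°.
a = sin²(Δφ/2) + cos φ₁ · cos φ₂ · sin²(Δλ/2) = 0.087585.
c = 2·atan2(√a, √(1−a)) = 0.60090 rad → d = 6371·c ≈ 3828.31 km ≈ 2067.12 nmi.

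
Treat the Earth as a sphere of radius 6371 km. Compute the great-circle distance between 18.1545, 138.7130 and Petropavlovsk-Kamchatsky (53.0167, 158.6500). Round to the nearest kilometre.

4243 km

Δλ = 158.6500 − 138.7130 = 19.9370°.
Δφ = 53.0167 − 18.1545 = 34.8622°.
a = sin²(Δφ/2) + cos φ₁ · cos φ₂ · sin²(Δλ/2) = 0.106865.
c = 2·atan2(√a, √(1−a)) = 0.66605 rad → d = 6371·c ≈ 4243.39 km.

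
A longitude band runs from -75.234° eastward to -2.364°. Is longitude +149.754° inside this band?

No

Band width going east from -75.234° to -2.364°: ((-2.364 − -75.234) mod 360) = 72.870°.
Offset of +149.754° east of the west edge: ((149.754 − -75.234) mod 360) = 224.988°.
224.988° > 72.870° ⇒ outside.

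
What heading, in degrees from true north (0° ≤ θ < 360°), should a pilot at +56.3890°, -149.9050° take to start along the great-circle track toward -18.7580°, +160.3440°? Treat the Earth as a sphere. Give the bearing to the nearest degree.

Δλ = 160.3440 − -149.9050 = 310.2490°; wrapped into (−180°, 180°]: -49.7510°.
θ = atan2( sin Δλ · cos φ₂ , cos φ₁ · sin φ₂ − sin φ₁ · cos φ₂ · cos Δλ )
  = atan2(-0.72270, -0.68752) = -133.571° → normalised to [0°, 360°): 226.429°.

226°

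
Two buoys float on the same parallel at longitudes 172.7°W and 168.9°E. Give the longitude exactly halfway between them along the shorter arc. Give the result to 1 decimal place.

Signed shortest Δλ from -172.7° to +168.9° is -18.4°.
Midpoint longitude = -172.7° + (-18.4°)/2 = -172.7° − 9.2° = -181.9°.
Normalise into (−180°, 180°]: +178.1°.
(The naïve average (-172.7 + +168.9)/2 = -1.9° is on the wrong side of the globe.)

178.1°E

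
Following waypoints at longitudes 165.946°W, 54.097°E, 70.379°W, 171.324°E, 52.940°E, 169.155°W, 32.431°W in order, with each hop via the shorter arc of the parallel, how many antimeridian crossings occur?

3

Leg 1: -165.946° → +54.097°, shortest Δλ = -139.957° (west) — crosses 180°.
Leg 2: +54.097° → -70.379°, shortest Δλ = -124.476° (west) — does not cross 180°.
Leg 3: -70.379° → +171.324°, shortest Δλ = -118.297° (west) — crosses 180°.
Leg 4: +171.324° → +52.940°, shortest Δλ = -118.384° (west) — does not cross 180°.
Leg 5: +52.940° → -169.155°, shortest Δλ = 137.905° (east) — crosses 180°.
Leg 6: -169.155° → -32.431°, shortest Δλ = 136.724° (east) — does not cross 180°.
Total crossings: 3.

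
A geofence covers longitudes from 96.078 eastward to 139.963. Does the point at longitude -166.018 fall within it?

Band width going east from +96.078° to +139.963°: ((139.963 − 96.078) mod 360) = 43.885°.
Offset of -166.018° east of the west edge: ((-166.018 − 96.078) mod 360) = 97.904°.
97.904° > 43.885° ⇒ outside.

No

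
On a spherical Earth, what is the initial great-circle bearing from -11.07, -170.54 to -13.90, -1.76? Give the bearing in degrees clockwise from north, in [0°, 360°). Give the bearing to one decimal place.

Δλ = -1.76 − -170.54 = 168.78°.
θ = atan2( sin Δλ · cos φ₂ , cos φ₁ · sin φ₂ − sin φ₁ · cos φ₂ · cos Δλ )
  = atan2(0.18888, -0.41858) = 155.713° → normalised to [0°, 360°): 155.713°.

155.7°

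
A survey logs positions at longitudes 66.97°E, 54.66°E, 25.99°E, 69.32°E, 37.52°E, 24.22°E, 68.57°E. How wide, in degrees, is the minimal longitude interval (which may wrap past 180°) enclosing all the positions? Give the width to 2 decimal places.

Sort the longitudes: +24.22°, +25.99°, +37.52°, +54.66°, +66.97°, +68.57°, +69.32°.
Eastward gaps between consecutive values (wrapping around): 1.77°, 11.53°, 17.14°, 12.31°, 1.60°, 0.75°, 314.90°.
Largest gap = 314.90° ⇒ minimal covering band is its complement: 360° − 314.90° = 45.10°.
Band runs from +24.22° eastward to +69.32°.

45.10°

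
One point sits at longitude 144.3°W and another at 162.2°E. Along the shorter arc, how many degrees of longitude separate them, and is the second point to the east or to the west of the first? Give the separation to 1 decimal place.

Raw difference: 162.2 − -144.3 = 306.5°.
Normalise into (−180°, 180°]: 306.5° − 360° = -53.5°.
Negative ⇒ the second point lies to the west; separation 53.5°.

53.5° west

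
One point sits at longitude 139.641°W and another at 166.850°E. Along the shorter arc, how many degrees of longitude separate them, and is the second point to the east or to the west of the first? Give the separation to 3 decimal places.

53.509° west

Raw difference: 166.850 − -139.641 = 306.491°.
Normalise into (−180°, 180°]: 306.491° − 360° = -53.509°.
Negative ⇒ the second point lies to the west; separation 53.509°.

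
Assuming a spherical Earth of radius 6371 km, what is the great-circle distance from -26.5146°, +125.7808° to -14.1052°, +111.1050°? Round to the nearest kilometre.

Δλ = 111.1050 − 125.7808 = -14.6758°.
Δφ = -14.1052 − -26.5146 = 12.4094°.
a = sin²(Δφ/2) + cos φ₁ · cos φ₂ · sin²(Δλ/2) = 0.025838.
c = 2·atan2(√a, √(1−a)) = 0.32289 rad → d = 6371·c ≈ 2057.11 km.

2057 km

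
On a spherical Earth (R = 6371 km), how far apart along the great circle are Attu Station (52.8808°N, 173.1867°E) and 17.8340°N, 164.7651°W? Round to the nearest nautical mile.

2344 nmi

Δλ = -164.7651 − 173.1867 = -337.9518°; wrapped into (−180°, 180°]: 22.0482°.
Δφ = 17.8340 − 52.8808 = -35.0468°.
a = sin²(Δφ/2) + cos φ₁ · cos φ₂ · sin²(Δλ/2) = 0.111665.
c = 2·atan2(√a, √(1−a)) = 0.68143 rad → d = 6371·c ≈ 4341.41 km ≈ 2344.17 nmi.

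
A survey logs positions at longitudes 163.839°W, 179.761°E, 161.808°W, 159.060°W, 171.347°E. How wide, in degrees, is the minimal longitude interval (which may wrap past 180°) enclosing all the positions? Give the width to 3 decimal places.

29.593°

Sort the longitudes: -163.839°, -161.808°, -159.060°, +171.347°, +179.761°.
Eastward gaps between consecutive values (wrapping around): 2.031°, 2.748°, 330.407°, 8.414°, 16.400°.
Largest gap = 330.407° ⇒ minimal covering band is its complement: 360° − 330.407° = 29.593°.
Band runs from +171.347° eastward to -159.060°, crossing the antimeridian.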